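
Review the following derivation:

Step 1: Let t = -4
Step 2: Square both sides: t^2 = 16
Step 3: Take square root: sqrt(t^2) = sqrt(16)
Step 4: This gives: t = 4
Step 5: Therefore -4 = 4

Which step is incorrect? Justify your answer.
Step 4: This gives: t = 4

Step 4 incorrectly states that sqrt(t^2) = t. The correct identity is sqrt(t^2) = |t|. Since t = -4 < 0, we have sqrt(t^2) = |-4| = 4, not t = -4.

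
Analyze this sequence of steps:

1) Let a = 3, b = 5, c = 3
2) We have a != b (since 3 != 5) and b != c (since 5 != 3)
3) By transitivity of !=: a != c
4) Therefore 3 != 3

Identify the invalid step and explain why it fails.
Step 3: By transitivity of !=: a != c

Step 3 incorrectly applies transitivity to the '!=' relation. Transitivity states: if a R b and b R c, then a R c. However, '!=' is not transitive. Counterexample: 3 != 5 and 5 != 3, but 3 = 3 (both equal 3). Transitivity holds for relations like <, <=, =, but not for !=.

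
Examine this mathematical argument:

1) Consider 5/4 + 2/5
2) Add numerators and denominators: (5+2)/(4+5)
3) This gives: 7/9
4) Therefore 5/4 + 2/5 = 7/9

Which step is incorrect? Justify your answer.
Step 2: Add numerators and denominators: (5+2)/(4+5)

Step 2 incorrectly adds fractions by separately adding numerators and denominators. This is wrong. The correct method requires a common denominator: 5/4 + 2/5 = (5×5 + 2×4)/(4×5) = 33/20 = 33/20. The method used gives 7/9, which is different.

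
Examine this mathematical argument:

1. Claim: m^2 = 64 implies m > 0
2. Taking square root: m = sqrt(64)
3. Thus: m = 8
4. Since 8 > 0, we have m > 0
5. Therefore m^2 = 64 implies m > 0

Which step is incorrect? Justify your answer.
Step 2: Taking square root: m = sqrt(64)

Step 2 takes the square root and assumes the positive root only. The equation m^2 = 64 actually has two solutions: m = 8 and m = -8. The proof silently assumes m > 0 without justification, then uses this assumption to conclude m > 0, which is circular. The counterexample m = -8 shows the claim is false.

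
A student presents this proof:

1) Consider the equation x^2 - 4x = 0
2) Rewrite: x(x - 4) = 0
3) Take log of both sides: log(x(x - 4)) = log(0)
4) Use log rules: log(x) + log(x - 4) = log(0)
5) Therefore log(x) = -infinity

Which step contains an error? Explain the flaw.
Step 3: Take log of both sides: log(x(x - 4)) = log(0)

Step 3 takes the logarithm of both sides, resulting in log(0) on the right side. The logarithm is only defined for positive numbers; log(0) is undefined (approaches negative infinity). This operation is invalid.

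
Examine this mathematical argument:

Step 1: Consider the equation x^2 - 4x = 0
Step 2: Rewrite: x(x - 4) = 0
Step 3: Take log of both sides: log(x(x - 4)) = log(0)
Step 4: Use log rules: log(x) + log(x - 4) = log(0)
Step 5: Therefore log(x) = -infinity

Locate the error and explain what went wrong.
Step 3: Take log of both sides: log(x(x - 4)) = log(0)

Step 3 takes the logarithm of both sides, resulting in log(0) on the right side. The logarithm is only defined for positive numbers; log(0) is undefined (approaches negative infinity). This operation is invalid.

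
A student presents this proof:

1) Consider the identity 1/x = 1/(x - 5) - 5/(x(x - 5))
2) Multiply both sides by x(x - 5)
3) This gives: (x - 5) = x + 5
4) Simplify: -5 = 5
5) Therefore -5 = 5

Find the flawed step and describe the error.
Step 3: This gives: (x - 5) = x + 5

Step 3 makes a sign error when clearing denominators. Multiplying -5/(x(x - 5)) by x(x - 5) gives -5, not +5. The correct result is (x - 5) = x - 5, which is trivially true, not (x - 5) = x + 5. (Step 1 is a valid identity: 1/(x - 5) - 5/(x(x - 5)) = (x - 5)/(x(x - 5)) = 1/x.)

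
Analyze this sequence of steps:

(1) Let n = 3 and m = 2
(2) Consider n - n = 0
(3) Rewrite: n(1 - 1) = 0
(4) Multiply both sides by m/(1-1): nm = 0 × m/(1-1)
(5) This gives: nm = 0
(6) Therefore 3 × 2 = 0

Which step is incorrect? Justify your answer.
Step 4: Multiply both sides by m/(1-1): nm = 0 × m/(1-1)

Step 4 multiplies both sides by m/(1-1). However, 1-1 = 0, so this is multiplication by m/0, which is undefined. We cannot multiply by an undefined expression.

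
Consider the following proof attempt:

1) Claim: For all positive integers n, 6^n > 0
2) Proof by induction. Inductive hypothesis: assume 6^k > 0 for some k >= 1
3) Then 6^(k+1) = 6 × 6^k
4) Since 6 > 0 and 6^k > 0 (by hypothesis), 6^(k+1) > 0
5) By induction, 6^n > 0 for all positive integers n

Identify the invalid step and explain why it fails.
Step 5: By induction, 6^n > 0 for all positive integers n

Step 5 concludes the proof by induction, but no base case was ever established. A valid induction proof requires: (1) a base case proving 6^1 > 0, and (2) an inductive step showing IF 6^k > 0 THEN 6^(k+1) > 0. Steps 2-4 correctly establish the inductive step, but without the base case the conclusion in step 5 does not follow.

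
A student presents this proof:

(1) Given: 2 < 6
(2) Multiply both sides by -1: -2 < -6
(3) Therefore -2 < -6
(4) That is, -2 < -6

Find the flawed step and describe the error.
Step 2: Multiply both sides by -1: -2 < -6

Step 2 multiplies both sides by -1 but fails to reverse the inequality sign. When multiplying (or dividing) an inequality by a negative number, the direction must be reversed. Since 2 < 6, we should get -2 > -6, i.e., -2 > -6.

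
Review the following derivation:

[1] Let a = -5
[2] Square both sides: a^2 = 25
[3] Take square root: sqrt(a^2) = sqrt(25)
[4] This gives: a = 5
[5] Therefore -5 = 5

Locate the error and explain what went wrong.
Step 4: This gives: a = 5

Step 4 incorrectly states that sqrt(a^2) = a. The correct identity is sqrt(a^2) = |a|. Since a = -5 < 0, we have sqrt(a^2) = |-5| = 5, not a = -5.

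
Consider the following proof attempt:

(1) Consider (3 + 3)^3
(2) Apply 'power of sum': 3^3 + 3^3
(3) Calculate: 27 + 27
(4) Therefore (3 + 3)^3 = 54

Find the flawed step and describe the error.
Step 2: Apply 'power of sum': 3^3 + 3^3

Step 2 incorrectly applies a non-existent rule '(a+b)^n = a^n + b^n'. This is false in general. The correct expansion uses the binomial theorem. The actual value is (3 + 3)^3 = 6^3 = 216, not 54.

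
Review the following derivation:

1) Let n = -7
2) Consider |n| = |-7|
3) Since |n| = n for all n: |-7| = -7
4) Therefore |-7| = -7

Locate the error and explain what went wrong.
Step 3: Since |n| = n for all n: |-7| = -7

Step 3 incorrectly states that |n| = n for all n. The correct definition is |n| = n when n >= 0, and |n| = -n when n < 0. Since -7 < 0, we have |-7| = -(-7) = 7, not -7.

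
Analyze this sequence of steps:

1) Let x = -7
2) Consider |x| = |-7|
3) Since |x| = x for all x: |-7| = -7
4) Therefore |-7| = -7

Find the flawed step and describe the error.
Step 3: Since |x| = x for all x: |-7| = -7

Step 3 incorrectly states that |x| = x for all x. The correct definition is |x| = x when x >= 0, and |x| = -x when x < 0. Since -7 < 0, we have |-7| = -(-7) = 7, not -7.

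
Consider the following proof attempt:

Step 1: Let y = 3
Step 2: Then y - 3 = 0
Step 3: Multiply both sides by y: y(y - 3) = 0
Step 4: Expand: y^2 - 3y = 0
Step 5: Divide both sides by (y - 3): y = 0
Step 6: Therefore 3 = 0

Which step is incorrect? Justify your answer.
Step 5: Divide both sides by (y - 3): y = 0

Step 5 divides both sides by (y - 3). However, since y = 3, we have (y - 3) = 0. Division by zero is undefined, making this step invalid.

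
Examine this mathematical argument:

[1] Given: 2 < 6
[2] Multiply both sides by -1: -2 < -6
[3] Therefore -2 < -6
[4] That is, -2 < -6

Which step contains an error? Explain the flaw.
Step 2: Multiply both sides by -1: -2 < -6

Step 2 multiplies both sides by -1 but fails to reverse the inequality sign. When multiplying (or dividing) an inequality by a negative number, the direction must be reversed. Since 2 < 6, we should get -2 > -6, i.e., -2 > -6.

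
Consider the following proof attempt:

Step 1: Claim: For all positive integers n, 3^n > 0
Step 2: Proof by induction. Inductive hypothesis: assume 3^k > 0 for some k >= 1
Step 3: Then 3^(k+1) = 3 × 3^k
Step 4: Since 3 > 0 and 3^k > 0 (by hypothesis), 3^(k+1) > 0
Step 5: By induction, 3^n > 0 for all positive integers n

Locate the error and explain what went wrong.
Step 5: By induction, 3^n > 0 for all positive integers n

Step 5 concludes the proof by induction, but no base case was ever established. A valid induction proof requires: (1) a base case proving 3^1 > 0, and (2) an inductive step showing IF 3^k > 0 THEN 3^(k+1) > 0. Steps 2-4 correctly establish the inductive step, but without the base case the conclusion in step 5 does not follow.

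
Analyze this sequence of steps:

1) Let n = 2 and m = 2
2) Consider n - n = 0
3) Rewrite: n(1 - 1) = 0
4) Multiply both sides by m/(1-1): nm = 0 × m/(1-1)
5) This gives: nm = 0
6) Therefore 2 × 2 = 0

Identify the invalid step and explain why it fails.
Step 4: Multiply both sides by m/(1-1): nm = 0 × m/(1-1)

Step 4 multiplies both sides by m/(1-1). However, 1-1 = 0, so this is multiplication by m/0, which is undefined. We cannot multiply by an undefined expression.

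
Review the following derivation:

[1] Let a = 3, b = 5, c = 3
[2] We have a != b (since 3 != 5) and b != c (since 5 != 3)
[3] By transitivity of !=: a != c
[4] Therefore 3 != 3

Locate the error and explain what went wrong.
Step 3: By transitivity of !=: a != c

Step 3 incorrectly applies transitivity to the '!=' relation. Transitivity states: if a R b and b R c, then a R c. However, '!=' is not transitive. Counterexample: 3 != 5 and 5 != 3, but 3 = 3 (both equal 3). Transitivity holds for relations like <, <=, =, but not for !=.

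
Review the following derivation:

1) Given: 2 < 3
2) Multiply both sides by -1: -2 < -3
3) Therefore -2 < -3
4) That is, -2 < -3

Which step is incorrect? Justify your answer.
Step 2: Multiply both sides by -1: -2 < -3

Step 2 multiplies both sides by -1 but fails to reverse the inequality sign. When multiplying (or dividing) an inequality by a negative number, the direction must be reversed. Since 2 < 3, we should get -2 > -3, i.e., -2 > -3.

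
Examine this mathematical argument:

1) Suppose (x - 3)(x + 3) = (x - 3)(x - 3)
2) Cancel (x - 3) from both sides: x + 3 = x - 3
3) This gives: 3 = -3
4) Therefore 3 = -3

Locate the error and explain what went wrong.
Step 2: Cancel (x - 3) from both sides: x + 3 = x - 3

Step 2 cancels (x - 3) from both sides. This is only valid if (x - 3) ≠ 0, i.e., x ≠ 3. When x = 3, both sides equal zero regardless of the other factors. The correct approach requires considering x = 3 as a separate case.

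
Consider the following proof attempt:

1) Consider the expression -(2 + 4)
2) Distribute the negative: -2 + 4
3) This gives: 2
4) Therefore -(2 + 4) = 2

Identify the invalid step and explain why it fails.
Step 2: Distribute the negative: -2 + 4

Step 2 incorrectly distributes the negative sign. The correct distribution is -(2 + 4) = -2 - 4 = -6. The negative must be applied to both terms, not just the first. The error treats -(2 + 4) as -2 + 4, which equals 2 instead of -6.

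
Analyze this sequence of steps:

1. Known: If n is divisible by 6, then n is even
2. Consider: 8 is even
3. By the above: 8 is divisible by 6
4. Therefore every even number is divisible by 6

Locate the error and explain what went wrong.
Step 3: By the above: 8 is divisible by 6

Step 3 commits the fallacy of affirming the consequent. The known fact 'divisible by 6 → even' does NOT imply 'even → divisible by 6'. That would be the converse, which is false. For example, 8 is even but 8 ÷ 6 = 1.33, which is not an integer.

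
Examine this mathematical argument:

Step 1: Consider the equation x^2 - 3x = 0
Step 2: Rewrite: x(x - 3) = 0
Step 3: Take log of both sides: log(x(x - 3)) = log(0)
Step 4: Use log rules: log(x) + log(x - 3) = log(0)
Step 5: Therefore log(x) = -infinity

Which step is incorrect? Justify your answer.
Step 3: Take log of both sides: log(x(x - 3)) = log(0)

Step 3 takes the logarithm of both sides, resulting in log(0) on the right side. The logarithm is only defined for positive numbers; log(0) is undefined (approaches negative infinity). This operation is invalid.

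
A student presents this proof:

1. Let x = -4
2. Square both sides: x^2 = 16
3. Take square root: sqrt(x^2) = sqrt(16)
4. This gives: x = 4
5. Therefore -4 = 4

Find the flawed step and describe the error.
Step 4: This gives: x = 4

Step 4 incorrectly states that sqrt(x^2) = x. The correct identity is sqrt(x^2) = |x|. Since x = -4 < 0, we have sqrt(x^2) = |-4| = 4, not x = -4.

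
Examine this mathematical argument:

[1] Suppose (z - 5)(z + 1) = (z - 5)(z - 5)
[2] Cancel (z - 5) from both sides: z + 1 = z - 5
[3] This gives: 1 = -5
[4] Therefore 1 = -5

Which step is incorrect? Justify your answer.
Step 2: Cancel (z - 5) from both sides: z + 1 = z - 5

Step 2 cancels (z - 5) from both sides. This is only valid if (z - 5) ≠ 0, i.e., z ≠ 5. When z = 5, both sides equal zero regardless of the other factors. The correct approach requires considering z = 5 as a separate case.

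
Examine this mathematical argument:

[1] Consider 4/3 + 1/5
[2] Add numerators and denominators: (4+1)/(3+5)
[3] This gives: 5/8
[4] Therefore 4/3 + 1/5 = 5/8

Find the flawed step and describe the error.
Step 2: Add numerators and denominators: (4+1)/(3+5)

Step 2 incorrectly adds fractions by separately adding numerators and denominators. This is wrong. The correct method requires a common denominator: 4/3 + 1/5 = (4×5 + 1×3)/(3×5) = 23/15 = 23/15. The method used gives 5/8, which is different.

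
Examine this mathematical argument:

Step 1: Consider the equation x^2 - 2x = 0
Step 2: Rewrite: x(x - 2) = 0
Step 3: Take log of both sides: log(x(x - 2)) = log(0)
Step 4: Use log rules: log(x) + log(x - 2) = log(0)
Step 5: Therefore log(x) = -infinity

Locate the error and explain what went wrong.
Step 3: Take log of both sides: log(x(x - 2)) = log(0)

Step 3 takes the logarithm of both sides, resulting in log(0) on the right side. The logarithm is only defined for positive numbers; log(0) is undefined (approaches negative infinity). This operation is invalid.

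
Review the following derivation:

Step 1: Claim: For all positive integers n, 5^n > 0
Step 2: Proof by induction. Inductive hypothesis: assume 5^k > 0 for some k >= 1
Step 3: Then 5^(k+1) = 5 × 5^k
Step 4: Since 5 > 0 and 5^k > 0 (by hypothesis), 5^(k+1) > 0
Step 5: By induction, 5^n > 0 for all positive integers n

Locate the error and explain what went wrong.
Step 5: By induction, 5^n > 0 for all positive integers n

Step 5 concludes the proof by induction, but no base case was ever established. A valid induction proof requires: (1) a base case proving 5^1 > 0, and (2) an inductive step showing IF 5^k > 0 THEN 5^(k+1) > 0. Steps 2-4 correctly establish the inductive step, but without the base case the conclusion in step 5 does not follow.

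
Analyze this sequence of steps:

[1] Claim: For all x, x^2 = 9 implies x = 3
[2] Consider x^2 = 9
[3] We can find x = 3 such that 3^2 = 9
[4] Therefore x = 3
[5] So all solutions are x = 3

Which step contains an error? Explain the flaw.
Step 4: Therefore x = 3

Step 4 incorrectly concludes that x = 3 is the only solution. The proof shows that x = 3 is A solution (existence), but does not show it is the ONLY solution (uniqueness). In fact, x = -3 is also a solution since (-3)^2 = 9. Finding one solution doesn't prove there are no others.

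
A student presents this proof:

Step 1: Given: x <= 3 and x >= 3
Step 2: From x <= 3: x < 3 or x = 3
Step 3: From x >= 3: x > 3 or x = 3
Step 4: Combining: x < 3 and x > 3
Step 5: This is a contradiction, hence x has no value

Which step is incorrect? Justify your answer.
Step 4: Combining: x < 3 and x > 3

Step 4 incorrectly combines the conditions. From x <= 3 and x >= 3, the intersection is x = 3. The error treats the 'or' cases as 'and' requirements. The correct conclusion is that x = 3 is the unique solution, not that no solution exists.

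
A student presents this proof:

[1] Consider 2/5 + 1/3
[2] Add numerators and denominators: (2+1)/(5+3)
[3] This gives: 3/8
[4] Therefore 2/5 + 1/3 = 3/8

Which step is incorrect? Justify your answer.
Step 2: Add numerators and denominators: (2+1)/(5+3)

Step 2 incorrectly adds fractions by separately adding numerators and denominators. This is wrong. The correct method requires a common denominator: 2/5 + 1/3 = (2×3 + 1×5)/(5×3) = 11/15 = 11/15. The method used gives 3/8, which is different.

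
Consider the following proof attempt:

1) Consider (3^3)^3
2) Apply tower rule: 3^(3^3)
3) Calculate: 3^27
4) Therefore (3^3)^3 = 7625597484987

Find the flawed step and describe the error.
Step 2: Apply tower rule: 3^(3^3)

Step 2 incorrectly states that (a^b)^c = a^(b^c). The correct rule is (a^b)^c = a^(b×c). The actual value is (3^3)^3 = 3^9 = 19683, not 3^27 = 7625597484987.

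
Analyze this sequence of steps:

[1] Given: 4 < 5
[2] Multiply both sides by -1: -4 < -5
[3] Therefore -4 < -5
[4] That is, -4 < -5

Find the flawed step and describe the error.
Step 2: Multiply both sides by -1: -4 < -5

Step 2 multiplies both sides by -1 but fails to reverse the inequality sign. When multiplying (or dividing) an inequality by a negative number, the direction must be reversed. Since 4 < 5, we should get -4 > -5, i.e., -4 > -5.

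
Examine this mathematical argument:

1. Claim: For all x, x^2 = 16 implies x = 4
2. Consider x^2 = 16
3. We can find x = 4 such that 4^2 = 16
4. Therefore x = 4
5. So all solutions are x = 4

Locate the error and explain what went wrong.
Step 4: Therefore x = 4

Step 4 incorrectly concludes that x = 4 is the only solution. The proof shows that x = 4 is A solution (existence), but does not show it is the ONLY solution (uniqueness). In fact, x = -4 is also a solution since (-4)^2 = 16. Finding one solution doesn't prove there are no others.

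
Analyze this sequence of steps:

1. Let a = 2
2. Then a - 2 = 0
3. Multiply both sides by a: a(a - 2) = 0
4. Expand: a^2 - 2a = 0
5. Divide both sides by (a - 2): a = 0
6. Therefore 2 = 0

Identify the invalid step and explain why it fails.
Step 5: Divide both sides by (a - 2): a = 0

Step 5 divides both sides by (a - 2). However, since a = 2, we have (a - 2) = 0. Division by zero is undefined, making this step invalid.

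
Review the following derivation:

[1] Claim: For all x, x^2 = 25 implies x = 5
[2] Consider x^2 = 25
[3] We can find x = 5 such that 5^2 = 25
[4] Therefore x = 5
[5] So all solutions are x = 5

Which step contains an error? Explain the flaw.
Step 4: Therefore x = 5

Step 4 incorrectly concludes that x = 5 is the only solution. The proof shows that x = 5 is A solution (existence), but does not show it is the ONLY solution (uniqueness). In fact, x = -5 is also a solution since (-5)^2 = 25. Finding one solution doesn't prove there are no others.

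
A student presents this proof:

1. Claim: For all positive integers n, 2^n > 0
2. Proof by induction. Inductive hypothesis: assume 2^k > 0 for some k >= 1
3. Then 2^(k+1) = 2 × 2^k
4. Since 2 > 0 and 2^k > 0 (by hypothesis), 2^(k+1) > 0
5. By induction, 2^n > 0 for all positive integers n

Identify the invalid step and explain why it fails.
Step 5: By induction, 2^n > 0 for all positive integers n

Step 5 concludes the proof by induction, but no base case was ever established. A valid induction proof requires: (1) a base case proving 2^1 > 0, and (2) an inductive step showing IF 2^k > 0 THEN 2^(k+1) > 0. Steps 2-4 correctly establish the inductive step, but without the base case the conclusion in step 5 does not follow.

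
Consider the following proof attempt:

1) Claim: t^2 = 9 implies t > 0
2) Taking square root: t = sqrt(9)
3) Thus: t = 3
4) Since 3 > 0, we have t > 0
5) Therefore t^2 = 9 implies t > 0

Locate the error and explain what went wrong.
Step 2: Taking square root: t = sqrt(9)

Step 2 takes the square root and assumes the positive root only. The equation t^2 = 9 actually has two solutions: t = 3 and t = -3. The proof silently assumes t > 0 without justification, then uses this assumption to conclude t > 0, which is circular. The counterexample t = -3 shows the claim is false.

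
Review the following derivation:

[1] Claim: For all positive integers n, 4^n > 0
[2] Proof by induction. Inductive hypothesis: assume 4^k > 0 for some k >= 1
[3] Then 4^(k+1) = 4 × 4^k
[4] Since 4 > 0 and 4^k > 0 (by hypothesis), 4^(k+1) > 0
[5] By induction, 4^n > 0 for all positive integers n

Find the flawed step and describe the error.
Step 5: By induction, 4^n > 0 for all positive integers n

Step 5 concludes the proof by induction, but no base case was ever established. A valid induction proof requires: (1) a base case proving 4^1 > 0, and (2) an inductive step showing IF 4^k > 0 THEN 4^(k+1) > 0. Steps 2-4 correctly establish the inductive step, but without the base case the conclusion in step 5 does not follow.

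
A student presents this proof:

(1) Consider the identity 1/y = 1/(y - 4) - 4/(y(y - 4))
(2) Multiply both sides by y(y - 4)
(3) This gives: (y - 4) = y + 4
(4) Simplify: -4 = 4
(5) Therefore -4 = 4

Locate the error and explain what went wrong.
Step 3: This gives: (y - 4) = y + 4

Step 3 makes a sign error when clearing denominators. Multiplying -4/(y(y - 4)) by y(y - 4) gives -4, not +4. The correct result is (y - 4) = y - 4, which is trivially true, not (y - 4) = y + 4. (Step 1 is a valid identity: 1/(y - 4) - 4/(y(y - 4)) = (y - 4)/(y(y - 4)) = 1/y.)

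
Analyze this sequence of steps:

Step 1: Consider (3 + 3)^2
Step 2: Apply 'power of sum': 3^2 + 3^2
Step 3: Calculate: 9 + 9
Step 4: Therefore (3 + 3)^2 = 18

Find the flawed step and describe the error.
Step 2: Apply 'power of sum': 3^2 + 3^2

Step 2 incorrectly applies a non-existent rule '(a+b)^n = a^n + b^n'. This is false in general. The correct expansion uses the binomial theorem. The actual value is (3 + 3)^2 = 6^2 = 36, not 18.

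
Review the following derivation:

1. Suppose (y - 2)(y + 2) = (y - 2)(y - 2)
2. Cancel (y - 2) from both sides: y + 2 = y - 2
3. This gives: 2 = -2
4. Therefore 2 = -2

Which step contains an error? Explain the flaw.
Step 2: Cancel (y - 2) from both sides: y + 2 = y - 2

Step 2 cancels (y - 2) from both sides. This is only valid if (y - 2) ≠ 0, i.e., y ≠ 2. When y = 2, both sides equal zero regardless of the other factors. The correct approach requires considering y = 2 as a separate case.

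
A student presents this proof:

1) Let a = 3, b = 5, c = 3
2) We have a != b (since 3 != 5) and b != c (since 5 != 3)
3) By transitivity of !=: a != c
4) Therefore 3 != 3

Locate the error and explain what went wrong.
Step 3: By transitivity of !=: a != c

Step 3 incorrectly applies transitivity to the '!=' relation. Transitivity states: if a R b and b R c, then a R c. However, '!=' is not transitive. Counterexample: 3 != 5 and 5 != 3, but 3 = 3 (both equal 3). Transitivity holds for relations like <, <=, =, but not for !=.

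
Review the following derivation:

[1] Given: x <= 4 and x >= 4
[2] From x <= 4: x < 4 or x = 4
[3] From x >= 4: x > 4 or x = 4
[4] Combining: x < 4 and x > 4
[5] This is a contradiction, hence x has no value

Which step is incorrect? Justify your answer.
Step 4: Combining: x < 4 and x > 4

Step 4 incorrectly combines the conditions. From x <= 4 and x >= 4, the intersection is x = 4. The error treats the 'or' cases as 'and' requirements. The correct conclusion is that x = 4 is the unique solution, not that no solution exists.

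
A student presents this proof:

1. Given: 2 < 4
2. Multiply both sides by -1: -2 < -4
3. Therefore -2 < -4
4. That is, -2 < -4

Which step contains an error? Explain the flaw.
Step 2: Multiply both sides by -1: -2 < -4

Step 2 multiplies both sides by -1 but fails to reverse the inequality sign. When multiplying (or dividing) an inequality by a negative number, the direction must be reversed. Since 2 < 4, we should get -2 > -4, i.e., -2 > -4.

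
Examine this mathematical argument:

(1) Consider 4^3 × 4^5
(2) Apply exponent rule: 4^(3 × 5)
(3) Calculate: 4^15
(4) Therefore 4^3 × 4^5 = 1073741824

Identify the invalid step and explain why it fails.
Step 2: Apply exponent rule: 4^(3 × 5)

Step 2 incorrectly states that a^b × a^c = a^(b×c). The correct rule is a^b × a^c = a^(b+c). The actual value is 4^3 × 4^5 = 4^8 = 65536, not 4^15 = 1073741824.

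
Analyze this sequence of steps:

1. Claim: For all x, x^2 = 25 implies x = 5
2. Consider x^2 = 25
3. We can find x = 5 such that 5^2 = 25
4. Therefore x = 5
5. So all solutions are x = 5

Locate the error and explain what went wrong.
Step 4: Therefore x = 5

Step 4 incorrectly concludes that x = 5 is the only solution. The proof shows that x = 5 is A solution (existence), but does not show it is the ONLY solution (uniqueness). In fact, x = -5 is also a solution since (-5)^2 = 25. Finding one solution doesn't prove there are no others.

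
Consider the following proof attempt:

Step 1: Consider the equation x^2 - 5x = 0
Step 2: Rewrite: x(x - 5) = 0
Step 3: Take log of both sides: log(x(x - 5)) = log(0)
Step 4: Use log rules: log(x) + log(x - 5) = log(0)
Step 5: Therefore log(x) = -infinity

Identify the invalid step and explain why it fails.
Step 3: Take log of both sides: log(x(x - 5)) = log(0)

Step 3 takes the logarithm of both sides, resulting in log(0) on the right side. The logarithm is only defined for positive numbers; log(0) is undefined (approaches negative infinity). This operation is invalid.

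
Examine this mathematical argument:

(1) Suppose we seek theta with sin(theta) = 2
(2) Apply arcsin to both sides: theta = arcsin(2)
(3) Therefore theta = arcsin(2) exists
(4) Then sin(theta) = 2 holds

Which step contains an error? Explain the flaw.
Step 2: Apply arcsin to both sides: theta = arcsin(2)

Step 2 applies arcsin to 2. However, arcsin(x) is only defined for x in [-1, 1] because sin(theta) can only produce values in that range. Since |2| > 1, arcsin(2) is undefined. There is no angle whose sine equals 2.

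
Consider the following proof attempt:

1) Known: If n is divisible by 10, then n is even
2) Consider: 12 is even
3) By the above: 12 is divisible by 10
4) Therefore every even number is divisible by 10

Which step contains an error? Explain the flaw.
Step 3: By the above: 12 is divisible by 10

Step 3 commits the fallacy of affirming the consequent. The known fact 'divisible by 10 → even' does NOT imply 'even → divisible by 10'. That would be the converse, which is false. For example, 12 is even but 12 ÷ 10 = 1.20, which is not an integer.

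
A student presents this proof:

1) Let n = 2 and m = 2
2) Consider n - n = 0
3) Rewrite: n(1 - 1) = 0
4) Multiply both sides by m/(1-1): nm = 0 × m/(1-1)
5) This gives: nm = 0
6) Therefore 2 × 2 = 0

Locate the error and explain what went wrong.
Step 4: Multiply both sides by m/(1-1): nm = 0 × m/(1-1)

Step 4 multiplies both sides by m/(1-1). However, 1-1 = 0, so this is multiplication by m/0, which is undefined. We cannot multiply by an undefined expression.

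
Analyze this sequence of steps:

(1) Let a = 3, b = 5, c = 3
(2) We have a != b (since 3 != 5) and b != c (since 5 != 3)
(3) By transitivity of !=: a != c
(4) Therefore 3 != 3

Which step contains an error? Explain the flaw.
Step 3: By transitivity of !=: a != c

Step 3 incorrectly applies transitivity to the '!=' relation. Transitivity states: if a R b and b R c, then a R c. However, '!=' is not transitive. Counterexample: 3 != 5 and 5 != 3, but 3 = 3 (both equal 3). Transitivity holds for relations like <, <=, =, but not for !=.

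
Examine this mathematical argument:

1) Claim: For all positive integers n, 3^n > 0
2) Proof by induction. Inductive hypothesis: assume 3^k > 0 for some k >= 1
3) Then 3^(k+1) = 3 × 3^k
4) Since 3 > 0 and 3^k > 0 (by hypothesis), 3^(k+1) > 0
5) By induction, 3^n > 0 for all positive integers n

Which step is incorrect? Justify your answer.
Step 5: By induction, 3^n > 0 for all positive integers n

Step 5 concludes the proof by induction, but no base case was ever established. A valid induction proof requires: (1) a base case proving 3^1 > 0, and (2) an inductive step showing IF 3^k > 0 THEN 3^(k+1) > 0. Steps 2-4 correctly establish the inductive step, but without the base case the conclusion in step 5 does not follow.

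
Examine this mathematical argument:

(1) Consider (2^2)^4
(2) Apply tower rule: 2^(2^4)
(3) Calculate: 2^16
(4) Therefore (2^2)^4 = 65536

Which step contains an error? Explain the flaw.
Step 2: Apply tower rule: 2^(2^4)

Step 2 incorrectly states that (a^b)^c = a^(b^c). The correct rule is (a^b)^c = a^(b×c). The actual value is (2^2)^4 = 2^8 = 256, not 2^16 = 65536.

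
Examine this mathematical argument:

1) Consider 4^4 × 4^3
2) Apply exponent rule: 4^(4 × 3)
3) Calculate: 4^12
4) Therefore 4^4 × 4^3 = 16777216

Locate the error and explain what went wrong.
Step 2: Apply exponent rule: 4^(4 × 3)

Step 2 incorrectly states that a^b × a^c = a^(b×c). The correct rule is a^b × a^c = a^(b+c). The actual value is 4^4 × 4^3 = 4^7 = 16384, not 4^12 = 16777216.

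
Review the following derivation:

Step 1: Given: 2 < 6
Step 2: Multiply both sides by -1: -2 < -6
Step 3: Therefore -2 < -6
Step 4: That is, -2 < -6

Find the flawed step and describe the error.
Step 2: Multiply both sides by -1: -2 < -6

Step 2 multiplies both sides by -1 but fails to reverse the inequality sign. When multiplying (or dividing) an inequality by a negative number, the direction must be reversed. Since 2 < 6, we should get -2 > -6, i.e., -2 > -6.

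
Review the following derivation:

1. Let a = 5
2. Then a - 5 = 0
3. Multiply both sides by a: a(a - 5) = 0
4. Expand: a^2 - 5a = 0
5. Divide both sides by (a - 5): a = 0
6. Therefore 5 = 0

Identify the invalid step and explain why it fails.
Step 5: Divide both sides by (a - 5): a = 0

Step 5 divides both sides by (a - 5). However, since a = 5, we have (a - 5) = 0. Division by zero is undefined, making this step invalid.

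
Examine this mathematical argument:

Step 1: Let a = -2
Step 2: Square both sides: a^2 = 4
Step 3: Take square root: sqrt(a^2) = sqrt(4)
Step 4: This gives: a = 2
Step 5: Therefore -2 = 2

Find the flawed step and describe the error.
Step 4: This gives: a = 2

Step 4 incorrectly states that sqrt(a^2) = a. The correct identity is sqrt(a^2) = |a|. Since a = -2 < 0, we have sqrt(a^2) = |-2| = 2, not a = -2.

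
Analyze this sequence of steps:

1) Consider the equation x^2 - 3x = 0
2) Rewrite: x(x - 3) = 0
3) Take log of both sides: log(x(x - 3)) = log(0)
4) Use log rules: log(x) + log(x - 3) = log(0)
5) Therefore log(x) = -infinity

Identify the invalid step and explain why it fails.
Step 3: Take log of both sides: log(x(x - 3)) = log(0)

Step 3 takes the logarithm of both sides, resulting in log(0) on the right side. The logarithm is only defined for positive numbers; log(0) is undefined (approaches negative infinity). This operation is invalid.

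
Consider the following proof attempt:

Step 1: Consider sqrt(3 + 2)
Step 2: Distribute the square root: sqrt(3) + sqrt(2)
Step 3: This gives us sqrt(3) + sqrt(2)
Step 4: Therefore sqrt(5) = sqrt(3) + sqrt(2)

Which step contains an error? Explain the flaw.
Step 2: Distribute the square root: sqrt(3) + sqrt(2)

Step 2 incorrectly 'distributes' the square root over addition. The square root function does not distribute: sqrt(a + b) ≠ sqrt(a) + sqrt(b). In fact, sqrt(3 + 2) = sqrt(5) ≈ 2.2361, while sqrt(3) + sqrt(2) ≈ 3.1463.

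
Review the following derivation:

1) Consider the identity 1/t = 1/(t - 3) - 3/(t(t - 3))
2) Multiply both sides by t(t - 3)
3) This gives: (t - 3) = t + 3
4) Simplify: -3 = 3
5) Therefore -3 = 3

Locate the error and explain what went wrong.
Step 3: This gives: (t - 3) = t + 3

Step 3 makes a sign error when clearing denominators. Multiplying -3/(t(t - 3)) by t(t - 3) gives -3, not +3. The correct result is (t - 3) = t - 3, which is trivially true, not (t - 3) = t + 3. (Step 1 is a valid identity: 1/(t - 3) - 3/(t(t - 3)) = (t - 3)/(t(t - 3)) = 1/t.)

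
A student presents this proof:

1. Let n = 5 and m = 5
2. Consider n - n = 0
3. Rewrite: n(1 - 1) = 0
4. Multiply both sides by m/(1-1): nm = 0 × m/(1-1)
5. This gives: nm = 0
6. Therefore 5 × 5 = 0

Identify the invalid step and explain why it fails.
Step 4: Multiply both sides by m/(1-1): nm = 0 × m/(1-1)

Step 4 multiplies both sides by m/(1-1). However, 1-1 = 0, so this is multiplication by m/0, which is undefined. We cannot multiply by an undefined expression.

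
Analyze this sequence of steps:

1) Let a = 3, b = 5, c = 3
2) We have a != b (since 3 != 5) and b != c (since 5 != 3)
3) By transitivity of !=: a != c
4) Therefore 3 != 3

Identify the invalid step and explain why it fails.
Step 3: By transitivity of !=: a != c

Step 3 incorrectly applies transitivity to the '!=' relation. Transitivity states: if a R b and b R c, then a R c. However, '!=' is not transitive. Counterexample: 3 != 5 and 5 != 3, but 3 = 3 (both equal 3). Transitivity holds for relations like <, <=, =, but not for !=.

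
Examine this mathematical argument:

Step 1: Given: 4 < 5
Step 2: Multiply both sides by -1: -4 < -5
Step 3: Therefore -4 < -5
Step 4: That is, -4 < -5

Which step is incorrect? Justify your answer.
Step 2: Multiply both sides by -1: -4 < -5

Step 2 multiplies both sides by -1 but fails to reverse the inequality sign. When multiplying (or dividing) an inequality by a negative number, the direction must be reversed. Since 4 < 5, we should get -4 > -5, i.e., -4 > -5.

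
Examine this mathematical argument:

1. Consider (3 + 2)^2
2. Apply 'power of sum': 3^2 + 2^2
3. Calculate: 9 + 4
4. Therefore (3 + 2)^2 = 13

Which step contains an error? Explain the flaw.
Step 2: Apply 'power of sum': 3^2 + 2^2

Step 2 incorrectly applies a non-existent rule '(a+b)^n = a^n + b^n'. This is false in general. The correct expansion uses the binomial theorem. The actual value is (3 + 2)^2 = 5^2 = 25, not 13.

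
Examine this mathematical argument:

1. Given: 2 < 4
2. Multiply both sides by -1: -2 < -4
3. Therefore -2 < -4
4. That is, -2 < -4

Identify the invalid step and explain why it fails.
Step 2: Multiply both sides by -1: -2 < -4

Step 2 multiplies both sides by -1 but fails to reverse the inequality sign. When multiplying (or dividing) an inequality by a negative number, the direction must be reversed. Since 2 < 4, we should get -2 > -4, i.e., -2 > -4.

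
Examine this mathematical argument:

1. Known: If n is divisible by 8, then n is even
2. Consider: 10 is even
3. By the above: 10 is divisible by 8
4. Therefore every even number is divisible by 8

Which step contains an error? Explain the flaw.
Step 3: By the above: 10 is divisible by 8

Step 3 commits the fallacy of affirming the consequent. The known fact 'divisible by 8 → even' does NOT imply 'even → divisible by 8'. That would be the converse, which is false. For example, 10 is even but 10 ÷ 8 = 1.25, which is not an integer.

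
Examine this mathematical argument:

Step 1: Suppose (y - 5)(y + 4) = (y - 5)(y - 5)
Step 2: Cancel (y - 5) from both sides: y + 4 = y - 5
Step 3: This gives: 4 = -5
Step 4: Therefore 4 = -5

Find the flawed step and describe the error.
Step 2: Cancel (y - 5) from both sides: y + 4 = y - 5

Step 2 cancels (y - 5) from both sides. This is only valid if (y - 5) ≠ 0, i.e., y ≠ 5. When y = 5, both sides equal zero regardless of the other factors. The correct approach requires considering y = 5 as a separate case.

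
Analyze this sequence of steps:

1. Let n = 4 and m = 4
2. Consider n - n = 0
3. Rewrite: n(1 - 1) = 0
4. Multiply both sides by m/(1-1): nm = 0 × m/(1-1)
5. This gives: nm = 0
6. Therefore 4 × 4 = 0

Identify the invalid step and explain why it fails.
Step 4: Multiply both sides by m/(1-1): nm = 0 × m/(1-1)

Step 4 multiplies both sides by m/(1-1). However, 1-1 = 0, so this is multiplication by m/0, which is undefined. We cannot multiply by an undefined expression.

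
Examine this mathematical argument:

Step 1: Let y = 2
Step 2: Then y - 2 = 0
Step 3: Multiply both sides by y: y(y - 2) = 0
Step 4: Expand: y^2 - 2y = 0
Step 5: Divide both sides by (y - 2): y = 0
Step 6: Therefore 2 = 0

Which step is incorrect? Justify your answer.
Step 5: Divide both sides by (y - 2): y = 0

Step 5 divides both sides by (y - 2). However, since y = 2, we have (y - 2) = 0. Division by zero is undefined, making this step invalid.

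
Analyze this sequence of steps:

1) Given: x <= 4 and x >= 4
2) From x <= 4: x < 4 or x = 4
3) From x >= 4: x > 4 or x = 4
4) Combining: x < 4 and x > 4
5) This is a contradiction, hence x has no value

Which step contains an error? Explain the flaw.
Step 4: Combining: x < 4 and x > 4

Step 4 incorrectly combines the conditions. From x <= 4 and x >= 4, the intersection is x = 4. The error treats the 'or' cases as 'and' requirements. The correct conclusion is that x = 4 is the unique solution, not that no solution exists.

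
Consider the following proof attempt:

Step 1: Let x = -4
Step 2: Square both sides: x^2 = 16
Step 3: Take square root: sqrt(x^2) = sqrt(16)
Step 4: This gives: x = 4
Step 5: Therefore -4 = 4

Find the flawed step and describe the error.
Step 4: This gives: x = 4

Step 4 incorrectly states that sqrt(x^2) = x. The correct identity is sqrt(x^2) = |x|. Since x = -4 < 0, we have sqrt(x^2) = |-4| = 4, not x = -4.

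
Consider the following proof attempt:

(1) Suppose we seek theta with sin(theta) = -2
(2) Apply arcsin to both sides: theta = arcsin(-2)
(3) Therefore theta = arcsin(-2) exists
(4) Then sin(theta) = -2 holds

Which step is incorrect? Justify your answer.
Step 2: Apply arcsin to both sides: theta = arcsin(-2)

Step 2 applies arcsin to -2. However, arcsin(x) is only defined for x in [-1, 1] because sin(theta) can only produce values in that range. Since |-2| > 1, arcsin(-2) is undefined. There is no angle whose sine equals -2.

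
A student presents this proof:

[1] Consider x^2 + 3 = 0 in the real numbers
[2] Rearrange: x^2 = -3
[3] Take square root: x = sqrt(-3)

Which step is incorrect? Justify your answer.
Step 3: Take square root: x = sqrt(-3)

Step 3 takes the square root of -3, which is negative. In the real number system, the square root of a negative number is undefined. The equation x^2 + 3 = 0 has no real solutions. Square roots of negative numbers only exist in the complex numbers.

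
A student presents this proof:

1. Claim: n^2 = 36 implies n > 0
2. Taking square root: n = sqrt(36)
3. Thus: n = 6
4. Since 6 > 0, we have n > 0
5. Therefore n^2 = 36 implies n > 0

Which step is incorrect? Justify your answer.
Step 2: Taking square root: n = sqrt(36)

Step 2 takes the square root and assumes the positive root only. The equation n^2 = 36 actually has two solutions: n = 6 and n = -6. The proof silently assumes n > 0 without justification, then uses this assumption to conclude n > 0, which is circular. The counterexample n = -6 shows the claim is false.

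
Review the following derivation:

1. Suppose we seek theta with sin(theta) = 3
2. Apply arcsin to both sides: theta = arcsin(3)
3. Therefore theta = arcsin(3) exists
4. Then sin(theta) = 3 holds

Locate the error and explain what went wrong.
Step 2: Apply arcsin to both sides: theta = arcsin(3)

Step 2 applies arcsin to 3. However, arcsin(x) is only defined for x in [-1, 1] because sin(theta) can only produce values in that range. Since |3| > 1, arcsin(3) is undefined. There is no angle whose sine equals 3.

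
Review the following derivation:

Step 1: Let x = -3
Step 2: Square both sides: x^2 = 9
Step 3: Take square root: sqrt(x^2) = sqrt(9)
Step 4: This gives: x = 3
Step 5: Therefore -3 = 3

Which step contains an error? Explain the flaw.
Step 4: This gives: x = 3

Step 4 incorrectly states that sqrt(x^2) = x. The correct identity is sqrt(x^2) = |x|. Since x = -3 < 0, we have sqrt(x^2) = |-3| = 3, not x = -3.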